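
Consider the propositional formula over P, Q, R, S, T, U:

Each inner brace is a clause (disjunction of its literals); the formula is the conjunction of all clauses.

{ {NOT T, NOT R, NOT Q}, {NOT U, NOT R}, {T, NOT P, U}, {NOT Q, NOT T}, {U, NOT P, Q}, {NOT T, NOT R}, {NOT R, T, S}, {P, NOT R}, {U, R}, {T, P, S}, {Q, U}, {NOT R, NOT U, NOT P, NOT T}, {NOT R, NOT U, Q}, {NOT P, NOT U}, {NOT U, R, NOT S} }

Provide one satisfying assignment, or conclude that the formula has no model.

P ↦ false, Q ↦ false, R ↦ false, S ↦ false, T ↦ true, U ↦ true

Suppose U = true.
The clause (NOT R) is unit, so R = false.
The clause (NOT P) is unit, so P = false.
The clause (NOT S) is unit, so S = false.
The clause (T) is unit, so T = true.
The clause (NOT Q) is unit, so Q = false.
All clauses are satisfied.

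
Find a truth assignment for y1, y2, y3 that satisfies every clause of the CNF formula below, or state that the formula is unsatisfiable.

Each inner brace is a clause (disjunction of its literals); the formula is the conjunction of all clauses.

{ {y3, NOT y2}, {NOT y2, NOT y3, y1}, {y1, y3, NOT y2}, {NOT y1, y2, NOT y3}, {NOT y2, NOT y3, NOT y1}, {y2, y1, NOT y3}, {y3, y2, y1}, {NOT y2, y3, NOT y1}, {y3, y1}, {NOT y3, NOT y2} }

y1=true; y2=false; y3=false

Case y3 = false:
The clause (NOT y2) is unit, so y2 = false.
The clause (y1) is unit, so y1 = true.
Every clause now holds.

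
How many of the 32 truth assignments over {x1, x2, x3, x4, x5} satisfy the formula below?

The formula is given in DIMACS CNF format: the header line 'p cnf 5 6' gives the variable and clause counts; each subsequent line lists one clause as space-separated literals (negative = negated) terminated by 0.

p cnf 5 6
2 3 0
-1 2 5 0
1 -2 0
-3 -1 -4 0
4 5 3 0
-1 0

4

There are 2^5 = 32 truth assignments over (x1, x2, x3, x4, x5).
Split on x1. With x1 = True, the clauses containing x1 are satisfied and ¬x1 drops from the rest; 0 of the 2^4 = 16 assignments to the other variables satisfy what remains.
With x1 = False, by the same count on the reduced clause set, 4 assignments work.
(One model: x1=F, x2=F, x3=T, x4=F, x5=F.)
Total: 0 + 4 = 4.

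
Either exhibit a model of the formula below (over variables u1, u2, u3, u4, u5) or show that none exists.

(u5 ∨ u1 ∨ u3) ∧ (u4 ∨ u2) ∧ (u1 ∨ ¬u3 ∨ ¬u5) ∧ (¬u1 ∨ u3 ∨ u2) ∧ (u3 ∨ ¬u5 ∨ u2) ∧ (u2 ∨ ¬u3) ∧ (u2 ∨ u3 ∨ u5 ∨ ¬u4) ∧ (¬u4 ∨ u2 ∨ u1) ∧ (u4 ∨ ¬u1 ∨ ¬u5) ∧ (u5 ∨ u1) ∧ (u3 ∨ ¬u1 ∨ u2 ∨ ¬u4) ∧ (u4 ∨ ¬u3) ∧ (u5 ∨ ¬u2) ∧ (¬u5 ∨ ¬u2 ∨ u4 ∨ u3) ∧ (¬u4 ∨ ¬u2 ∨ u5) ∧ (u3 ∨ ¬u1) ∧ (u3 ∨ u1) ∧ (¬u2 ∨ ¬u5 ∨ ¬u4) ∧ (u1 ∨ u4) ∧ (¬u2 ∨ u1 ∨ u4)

Branch on u4: set u4 = True.
Branch on u2: set u2 = True.
From the singleton clause (u5), u5 = True.
That conflicts with the unit clause (¬u5).
That branch fails; take u2 = False instead.
From the singleton clause (¬u3), u3 = False.
From the singleton clause (¬u1), u1 = False.
That conflicts with the unit clause (u1).
Both values of u2 lead to a conflict.
That branch fails; take u4 = False instead.
From the singleton clause (u2), u2 = True.
From the singleton clause (¬u3), u3 = False.
From the singleton clause (u5), u5 = True.
That conflicts with the unit clause (¬u5).
Both values of u4 lead to a conflict.

UNSATISFIABLE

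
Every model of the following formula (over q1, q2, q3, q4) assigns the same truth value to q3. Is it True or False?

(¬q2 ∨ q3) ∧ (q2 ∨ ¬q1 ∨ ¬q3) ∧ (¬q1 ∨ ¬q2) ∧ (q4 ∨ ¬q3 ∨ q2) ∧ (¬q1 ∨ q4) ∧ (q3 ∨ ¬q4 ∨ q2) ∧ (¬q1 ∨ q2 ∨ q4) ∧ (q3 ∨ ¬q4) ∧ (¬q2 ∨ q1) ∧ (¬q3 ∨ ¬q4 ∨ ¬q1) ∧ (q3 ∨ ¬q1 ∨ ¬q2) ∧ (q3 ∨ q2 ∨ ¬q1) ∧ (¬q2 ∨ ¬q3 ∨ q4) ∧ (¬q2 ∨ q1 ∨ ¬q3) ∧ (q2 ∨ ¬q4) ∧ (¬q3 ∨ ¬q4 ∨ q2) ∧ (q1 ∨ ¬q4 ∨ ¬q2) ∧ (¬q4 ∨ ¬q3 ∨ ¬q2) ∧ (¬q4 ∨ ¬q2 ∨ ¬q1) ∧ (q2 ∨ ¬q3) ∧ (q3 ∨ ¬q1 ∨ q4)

Suppose q3 = True.
From the singleton clause (q2), q2 = True.
From the singleton clause (¬q1), q1 = False.
Now (q1) is unsatisfied and unit — conflict.
So every satisfying assignment has q3 = False.

False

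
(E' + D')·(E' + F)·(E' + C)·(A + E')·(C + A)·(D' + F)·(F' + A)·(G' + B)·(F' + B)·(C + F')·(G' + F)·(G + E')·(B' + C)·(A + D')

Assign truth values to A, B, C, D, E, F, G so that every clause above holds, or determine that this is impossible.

A=1, B=0, C=0, D=0, E=0, F=0, G=0

Branch on E: set E = 0.
Branch on C: set C = 0.
From the singleton clause (A), A = 1.
From the singleton clause (F'), F = 0.
From the singleton clause (D'), D = 0.
From the singleton clause (G'), G = 0.
From the singleton clause (B'), B = 0.
All clauses are satisfied.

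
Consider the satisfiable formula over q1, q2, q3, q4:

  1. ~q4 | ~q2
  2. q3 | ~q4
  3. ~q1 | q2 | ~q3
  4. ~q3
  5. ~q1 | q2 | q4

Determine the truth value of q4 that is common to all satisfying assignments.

Suppose q4 = 1.
(~q2) alone gives q2 = 0.
(q3) alone gives q3 = 1.
But (~q3) is also a unit clause — contradiction.
So every satisfying assignment has q4 = False.

False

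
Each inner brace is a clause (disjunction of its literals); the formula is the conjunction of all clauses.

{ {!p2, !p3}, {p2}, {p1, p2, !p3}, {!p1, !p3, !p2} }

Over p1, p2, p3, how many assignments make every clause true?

2

There are 2^3 = 8 truth assignments over (p1, p2, p3).
Check each against the 4 clauses (columns in the order p1, p2, p3):
  F F F  ✗ fails (p2)
  F F T  ✗ fails (p2)
  F T F  ✓ satisfies all
  F T T  ✗ fails (!p2 || !p3)
  T F F  ✗ fails (p2)
  T F T  ✗ fails (p2)
  T T F  ✓ satisfies all
  T T T  ✗ fails (!p2 || !p3)
2 of the 8 rows are models.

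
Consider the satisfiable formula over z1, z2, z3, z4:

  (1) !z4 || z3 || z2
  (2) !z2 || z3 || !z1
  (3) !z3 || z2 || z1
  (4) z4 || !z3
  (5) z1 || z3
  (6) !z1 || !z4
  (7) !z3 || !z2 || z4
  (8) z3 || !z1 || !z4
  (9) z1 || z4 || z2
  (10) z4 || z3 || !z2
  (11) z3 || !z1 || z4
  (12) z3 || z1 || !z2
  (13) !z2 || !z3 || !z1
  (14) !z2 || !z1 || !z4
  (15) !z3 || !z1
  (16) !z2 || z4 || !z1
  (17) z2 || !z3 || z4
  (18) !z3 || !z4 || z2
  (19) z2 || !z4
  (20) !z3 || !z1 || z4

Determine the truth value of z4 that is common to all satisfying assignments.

Suppose z4 = false.
From the singleton clause (!z3), z3 = false.
From the singleton clause (z1), z1 = true.
That conflicts with the unit clause (!z1).
So every satisfying assignment has z4 = True.

True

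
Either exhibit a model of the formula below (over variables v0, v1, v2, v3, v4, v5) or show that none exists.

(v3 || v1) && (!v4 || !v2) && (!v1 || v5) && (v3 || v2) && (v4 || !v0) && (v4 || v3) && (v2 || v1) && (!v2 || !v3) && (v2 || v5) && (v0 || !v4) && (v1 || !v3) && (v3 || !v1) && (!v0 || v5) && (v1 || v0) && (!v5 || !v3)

Case v3 = true:
From the singleton clause (!v2), v2 = false.
From the singleton clause (v1), v1 = true.
From the singleton clause (v5), v5 = true.
But (!v5) is also a unit clause — contradiction.
That branch fails; take v3 = false instead.
From the singleton clause (v1), v1 = true.
But (!v1) is also a unit clause — contradiction.
Both values of v3 lead to a conflict.

UNSATISFIABLE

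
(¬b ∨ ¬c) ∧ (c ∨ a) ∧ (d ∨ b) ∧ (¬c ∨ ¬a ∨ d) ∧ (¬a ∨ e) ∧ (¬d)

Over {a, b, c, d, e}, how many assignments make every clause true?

1

There are 2^5 = 32 truth assignments over (a, b, c, d, e).
Split on d. With d = True, the clauses containing d are satisfied and ¬d drops from the rest; 0 of the 2^4 = 16 assignments to the other variables satisfy what remains.
With d = False, by the same count on the reduced clause set, 1 assignment works.
(One model: a=T, b=T, c=F, d=F, e=T.)
Total: 0 + 1 = 1.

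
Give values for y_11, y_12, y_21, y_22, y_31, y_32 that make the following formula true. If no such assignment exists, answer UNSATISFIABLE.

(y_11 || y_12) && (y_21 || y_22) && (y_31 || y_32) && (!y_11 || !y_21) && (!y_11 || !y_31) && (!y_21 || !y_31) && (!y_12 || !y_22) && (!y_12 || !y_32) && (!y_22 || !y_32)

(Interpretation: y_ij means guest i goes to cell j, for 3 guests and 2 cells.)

UNSATISFIABLE

Branch on y_11: set y_11 = true.
From the singleton clause (!y_21), y_21 = false.
From the singleton clause (y_22), y_22 = true.
From the singleton clause (!y_31), y_31 = false.
From the singleton clause (y_32), y_32 = true.
Now (!y_32) is unsatisfied and unit — conflict.
So y_11 must be the other value — set y_11 = false.
From the singleton clause (y_12), y_12 = true.
From the singleton clause (!y_22), y_22 = false.
From the singleton clause (y_21), y_21 = true.
From the singleton clause (!y_31), y_31 = false.
From the singleton clause (y_32), y_32 = true.
Now (!y_32) is unsatisfied and unit — conflict.
Both values of y_11 lead to a conflict.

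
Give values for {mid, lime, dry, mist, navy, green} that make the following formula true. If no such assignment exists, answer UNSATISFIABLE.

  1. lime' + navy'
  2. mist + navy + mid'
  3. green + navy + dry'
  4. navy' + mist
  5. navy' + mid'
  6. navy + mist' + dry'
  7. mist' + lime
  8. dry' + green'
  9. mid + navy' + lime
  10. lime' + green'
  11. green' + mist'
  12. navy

UNSATISFIABLE

Unit clause (navy) forces navy = 1.
Unit clause (lime') forces lime = 0.
Unit clause (mist) forces mist = 1.
Now (mist') is unsatisfied and unit — conflict.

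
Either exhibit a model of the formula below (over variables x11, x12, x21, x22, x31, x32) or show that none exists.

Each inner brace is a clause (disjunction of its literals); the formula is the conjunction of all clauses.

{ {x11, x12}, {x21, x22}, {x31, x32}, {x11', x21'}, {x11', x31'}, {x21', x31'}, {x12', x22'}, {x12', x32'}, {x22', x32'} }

UNSATISFIABLE

Branch on x11: set x11 = 1.
(x21') alone gives x21 = 0.
(x22) alone gives x22 = 1.
(x31') alone gives x31 = 0.
(x32) alone gives x32 = 1.
Now (x32') is unsatisfied and unit — conflict.
That branch fails; take x11 = 0 instead.
(x12) alone gives x12 = 1.
(x22') alone gives x22 = 0.
(x21) alone gives x21 = 1.
(x31') alone gives x31 = 0.
(x32) alone gives x32 = 1.
Now (x32') is unsatisfied and unit — conflict.
Neither x11 = 1 nor x11 = 0 works.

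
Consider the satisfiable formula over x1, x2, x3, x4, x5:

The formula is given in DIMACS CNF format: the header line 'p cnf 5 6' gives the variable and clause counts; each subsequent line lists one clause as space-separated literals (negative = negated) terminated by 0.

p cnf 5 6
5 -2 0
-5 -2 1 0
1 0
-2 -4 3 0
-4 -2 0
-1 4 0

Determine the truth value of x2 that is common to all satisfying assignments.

False

Suppose x2 = True.
Unit clause (x5) forces x5 = True.
Unit clause (x1) forces x1 = True.
Unit clause (¬x4) forces x4 = False.
That conflicts with the unit clause (x4).
So every satisfying assignment has x2 = False.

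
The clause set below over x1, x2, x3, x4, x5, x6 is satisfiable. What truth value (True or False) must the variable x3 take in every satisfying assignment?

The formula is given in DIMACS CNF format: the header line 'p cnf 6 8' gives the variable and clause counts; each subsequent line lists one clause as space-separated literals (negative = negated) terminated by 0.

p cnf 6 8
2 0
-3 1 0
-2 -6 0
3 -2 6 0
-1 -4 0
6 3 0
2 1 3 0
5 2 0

Suppose x3 = False.
The clause (x2) is unit, so x2 = True.
The clause (¬x6) is unit, so x6 = False.
That conflicts with the unit clause (x6).
So every satisfying assignment has x3 = True.

True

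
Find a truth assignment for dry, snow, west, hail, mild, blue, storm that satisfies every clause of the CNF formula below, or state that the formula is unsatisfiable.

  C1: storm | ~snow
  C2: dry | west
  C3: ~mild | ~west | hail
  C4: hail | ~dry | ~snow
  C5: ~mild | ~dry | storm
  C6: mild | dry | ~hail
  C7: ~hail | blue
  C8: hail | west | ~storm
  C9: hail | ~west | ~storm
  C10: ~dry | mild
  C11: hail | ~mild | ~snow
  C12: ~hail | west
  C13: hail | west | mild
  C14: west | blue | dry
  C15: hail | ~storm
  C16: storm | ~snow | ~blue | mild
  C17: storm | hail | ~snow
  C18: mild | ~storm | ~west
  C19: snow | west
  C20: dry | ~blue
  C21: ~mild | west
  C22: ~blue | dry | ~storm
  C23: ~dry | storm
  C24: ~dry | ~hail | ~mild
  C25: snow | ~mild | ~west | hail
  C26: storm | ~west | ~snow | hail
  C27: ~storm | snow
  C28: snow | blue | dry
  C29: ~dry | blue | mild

Branch on storm: set storm = 1.
From the singleton clause (hail), hail = 1.
From the singleton clause (blue), blue = 1.
From the singleton clause (west), west = 1.
From the singleton clause (mild), mild = 1.
From the singleton clause (dry), dry = 1.
But (~dry) is also a unit clause — contradiction.
So storm must be the other value — set storm = 0.
From the singleton clause (~snow), snow = 0.
From the singleton clause (west), west = 1.
From the singleton clause (~dry), dry = 0.
From the singleton clause (~blue), blue = 0.
But (blue) is also a unit clause — contradiction.
Both values of storm lead to a conflict.

UNSATISFIABLE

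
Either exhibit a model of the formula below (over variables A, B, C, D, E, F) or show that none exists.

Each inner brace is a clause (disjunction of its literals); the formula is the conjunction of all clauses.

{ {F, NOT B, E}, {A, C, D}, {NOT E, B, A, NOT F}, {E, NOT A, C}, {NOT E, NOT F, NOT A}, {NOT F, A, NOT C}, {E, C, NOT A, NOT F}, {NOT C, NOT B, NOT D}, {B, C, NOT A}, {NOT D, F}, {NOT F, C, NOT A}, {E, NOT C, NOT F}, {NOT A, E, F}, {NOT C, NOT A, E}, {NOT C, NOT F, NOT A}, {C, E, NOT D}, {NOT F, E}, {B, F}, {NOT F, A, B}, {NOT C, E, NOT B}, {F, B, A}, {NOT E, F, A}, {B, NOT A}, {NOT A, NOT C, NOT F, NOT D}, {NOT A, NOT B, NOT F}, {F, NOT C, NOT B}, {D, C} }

A: false, B: true, C: false, D: true, E: true, F: true

Suppose D = true.
From the singleton clause (F), F = true.
From the singleton clause (E), E = true.
From the singleton clause (NOT A), A = false.
From the singleton clause (B), B = true.
From the singleton clause (NOT C), C = false.
This assignment satisfies each clause.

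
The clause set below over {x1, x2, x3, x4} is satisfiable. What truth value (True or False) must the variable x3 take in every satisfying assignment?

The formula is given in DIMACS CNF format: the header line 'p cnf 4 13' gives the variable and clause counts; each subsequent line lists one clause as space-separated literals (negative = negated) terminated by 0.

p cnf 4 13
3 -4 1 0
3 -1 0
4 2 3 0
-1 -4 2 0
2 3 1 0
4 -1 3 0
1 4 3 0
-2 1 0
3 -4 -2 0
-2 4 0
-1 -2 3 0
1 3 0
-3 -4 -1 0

True

Suppose x3 = False.
(¬x1) alone gives x1 = False.
Now (x1) is unsatisfied and unit — conflict.
So every satisfying assignment has x3 = True.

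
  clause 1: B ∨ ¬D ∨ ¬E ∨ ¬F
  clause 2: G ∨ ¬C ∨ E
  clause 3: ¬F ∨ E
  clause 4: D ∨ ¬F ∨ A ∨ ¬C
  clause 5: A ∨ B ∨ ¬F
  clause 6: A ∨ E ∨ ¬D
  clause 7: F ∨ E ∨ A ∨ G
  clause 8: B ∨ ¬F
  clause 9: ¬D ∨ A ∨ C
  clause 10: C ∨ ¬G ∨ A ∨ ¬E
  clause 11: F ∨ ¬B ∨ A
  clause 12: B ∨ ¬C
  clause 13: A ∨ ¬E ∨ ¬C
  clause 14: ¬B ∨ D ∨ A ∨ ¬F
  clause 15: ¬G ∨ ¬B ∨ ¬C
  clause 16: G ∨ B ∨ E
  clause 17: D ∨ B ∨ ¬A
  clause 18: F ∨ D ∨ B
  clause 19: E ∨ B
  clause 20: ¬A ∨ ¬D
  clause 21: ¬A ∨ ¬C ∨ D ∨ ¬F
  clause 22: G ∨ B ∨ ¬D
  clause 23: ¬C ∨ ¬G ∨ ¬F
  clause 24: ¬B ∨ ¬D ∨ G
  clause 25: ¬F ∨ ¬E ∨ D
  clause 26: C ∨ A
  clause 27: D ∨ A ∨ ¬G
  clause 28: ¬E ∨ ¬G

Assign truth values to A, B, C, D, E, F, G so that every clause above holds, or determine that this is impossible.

Try F = False.
Try B = True.
(A) alone gives A = True.
(¬D) alone gives D = False.
Try G = False.
Try C = False.
All clauses hold; E can take either value.

A ↦ True,  B ↦ True,  C ↦ False,  D ↦ False,  E ↦ False,  F ↦ False,  G ↦ False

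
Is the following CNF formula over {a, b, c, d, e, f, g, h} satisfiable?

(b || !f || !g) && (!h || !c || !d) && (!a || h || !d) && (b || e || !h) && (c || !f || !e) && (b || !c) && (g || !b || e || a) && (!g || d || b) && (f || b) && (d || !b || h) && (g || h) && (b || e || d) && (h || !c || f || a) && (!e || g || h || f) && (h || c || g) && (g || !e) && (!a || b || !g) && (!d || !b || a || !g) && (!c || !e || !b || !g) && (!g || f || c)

Yes, satisfiable

Branch on b: set b = true.
Branch on d: set d = true.
Branch on h: set h = true.
Unit clause (!c) forces c = false.
Branch on f: set f = true.
Unit clause (!e) forces e = false.
Branch on g: set g = true.
Unit clause (a) forces a = true.
All clauses are satisfied.
A satisfying assignment: a ↦ true; b ↦ true; c ↦ false; d ↦ true; e ↦ false; f ↦ true; g ↦ true; h ↦ true.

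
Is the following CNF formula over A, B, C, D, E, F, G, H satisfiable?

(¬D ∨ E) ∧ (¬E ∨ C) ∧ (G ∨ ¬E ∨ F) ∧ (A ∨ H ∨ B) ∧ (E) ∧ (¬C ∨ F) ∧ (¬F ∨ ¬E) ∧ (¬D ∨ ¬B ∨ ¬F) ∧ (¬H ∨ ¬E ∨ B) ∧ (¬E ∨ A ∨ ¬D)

No, unsatisfiable

From the singleton clause (E), E = True.
From the singleton clause (C), C = True.
From the singleton clause (F), F = True.
That conflicts with the unit clause (¬F).
No assignment satisfies every clause.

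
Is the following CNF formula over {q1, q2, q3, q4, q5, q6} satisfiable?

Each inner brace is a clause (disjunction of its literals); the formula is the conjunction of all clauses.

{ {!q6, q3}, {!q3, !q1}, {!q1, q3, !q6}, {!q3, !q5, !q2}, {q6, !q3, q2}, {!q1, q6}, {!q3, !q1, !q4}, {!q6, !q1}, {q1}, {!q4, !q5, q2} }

No

(q1) alone gives q1 = true.
(!q3) alone gives q3 = false.
(!q6) alone gives q6 = false.
Now (q6) is unsatisfied and unit — conflict.
No assignment satisfies every clause.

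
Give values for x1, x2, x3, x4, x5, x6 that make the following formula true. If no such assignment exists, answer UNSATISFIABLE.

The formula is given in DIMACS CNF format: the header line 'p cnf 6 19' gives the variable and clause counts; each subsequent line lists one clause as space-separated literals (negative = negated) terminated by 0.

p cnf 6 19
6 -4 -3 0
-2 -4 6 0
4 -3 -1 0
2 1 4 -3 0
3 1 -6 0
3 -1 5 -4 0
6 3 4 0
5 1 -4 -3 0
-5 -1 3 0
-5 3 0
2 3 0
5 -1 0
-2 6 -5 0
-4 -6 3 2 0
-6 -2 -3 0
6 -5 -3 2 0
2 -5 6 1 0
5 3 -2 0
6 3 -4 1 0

x1: False; x2: False; x3: True; x4: True; x5: True; x6: True

Try x5 = True.
(x3) alone gives x3 = True.
Try x6 = True.
(¬x2) alone gives x2 = False.
Try x4 = True.
Every clause is now satisfied; x1 is unconstrained.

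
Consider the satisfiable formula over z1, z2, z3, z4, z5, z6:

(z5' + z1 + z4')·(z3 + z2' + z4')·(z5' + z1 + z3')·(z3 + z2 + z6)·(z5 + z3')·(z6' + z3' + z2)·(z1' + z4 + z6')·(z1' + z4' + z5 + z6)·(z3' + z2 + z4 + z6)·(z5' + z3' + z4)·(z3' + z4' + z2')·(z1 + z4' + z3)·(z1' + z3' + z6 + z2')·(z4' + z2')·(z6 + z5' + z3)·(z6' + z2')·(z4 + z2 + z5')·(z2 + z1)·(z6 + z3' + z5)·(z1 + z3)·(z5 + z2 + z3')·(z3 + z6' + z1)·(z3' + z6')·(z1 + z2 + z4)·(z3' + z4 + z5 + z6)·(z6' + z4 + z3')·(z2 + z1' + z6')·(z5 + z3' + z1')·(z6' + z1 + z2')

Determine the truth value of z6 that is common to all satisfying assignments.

False

Suppose z6 = 1.
Unit clause (z2') forces z2 = 0.
Unit clause (z3') forces z3 = 0.
Unit clause (z1) forces z1 = 1.
But (z1') is also a unit clause — contradiction.
So every satisfying assignment has z6 = False.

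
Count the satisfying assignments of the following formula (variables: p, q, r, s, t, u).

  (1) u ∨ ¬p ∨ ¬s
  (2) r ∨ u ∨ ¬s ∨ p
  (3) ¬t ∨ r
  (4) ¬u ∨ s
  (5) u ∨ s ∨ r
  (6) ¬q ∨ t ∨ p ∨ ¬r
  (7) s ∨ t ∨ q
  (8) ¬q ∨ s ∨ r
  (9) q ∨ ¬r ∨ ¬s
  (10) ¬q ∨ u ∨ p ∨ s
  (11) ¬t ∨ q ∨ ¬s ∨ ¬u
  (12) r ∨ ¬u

There are 2^6 = 64 truth assignments over (p, q, r, s, t, u).
Split on p. With p = True, the clauses containing p are satisfied and ¬p drops from the rest; 5 of the 2^5 = 32 assignments to the other variables satisfy what remains.
With p = False, by the same count on the reduced clause set, 3 assignments work.
Total: 5 + 3 = 8.

8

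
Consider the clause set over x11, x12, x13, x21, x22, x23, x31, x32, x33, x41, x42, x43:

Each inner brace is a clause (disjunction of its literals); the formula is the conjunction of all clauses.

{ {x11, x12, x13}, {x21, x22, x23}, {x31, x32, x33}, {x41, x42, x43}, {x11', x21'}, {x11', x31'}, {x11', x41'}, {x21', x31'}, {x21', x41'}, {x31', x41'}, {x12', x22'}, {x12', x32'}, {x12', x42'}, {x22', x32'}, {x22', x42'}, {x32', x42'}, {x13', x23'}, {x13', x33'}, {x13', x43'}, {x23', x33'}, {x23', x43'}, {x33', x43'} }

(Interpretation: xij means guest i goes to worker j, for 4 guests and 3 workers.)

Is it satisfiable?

No, unsatisfiable

Try x11 = 0.
Try x12 = 1.
(x22') alone gives x22 = 0.
(x32') alone gives x32 = 0.
(x42') alone gives x42 = 0.
Try x21 = 1.
(x31') alone gives x31 = 0.
(x33) alone gives x33 = 1.
(x41') alone gives x41 = 0.
(x43) alone gives x43 = 1.
But (x43') is also a unit clause — contradiction.
So x21 must be the other value — set x21 = 0.
(x23) alone gives x23 = 1.
(x13') alone gives x13 = 0.
(x33') alone gives x33 = 0.
(x31) alone gives x31 = 1.
(x41') alone gives x41 = 0.
(x43) alone gives x43 = 1.
But (x43') is also a unit clause — contradiction.
Both values of x21 lead to a conflict.
So x12 must be the other value — set x12 = 0.
(x13) alone gives x13 = 1.
(x23') alone gives x23 = 0.
(x33') alone gives x33 = 0.
(x43') alone gives x43 = 0.
Try x21 = 1.
(x31') alone gives x31 = 0.
(x32) alone gives x32 = 1.
(x41') alone gives x41 = 0.
(x42) alone gives x42 = 1.
But (x42') is also a unit clause — contradiction.
So x21 must be the other value — set x21 = 0.
(x22) alone gives x22 = 1.
(x32') alone gives x32 = 0.
(x31) alone gives x31 = 1.
(x41') alone gives x41 = 0.
(x42) alone gives x42 = 1.
But (x42') is also a unit clause — contradiction.
Both values of x21 lead to a conflict.
Both values of x12 lead to a conflict.
So x11 must be the other value — set x11 = 1.
(x21') alone gives x21 = 0.
(x31') alone gives x31 = 0.
(x41') alone gives x41 = 0.
Try x22 = 1.
(x12') alone gives x12 = 0.
(x32') alone gives x32 = 0.
(x33) alone gives x33 = 1.
(x42') alone gives x42 = 0.
(x43) alone gives x43 = 1.
But (x43') is also a unit clause — contradiction.
So x22 must be the other value — set x22 = 0.
(x23) alone gives x23 = 1.
(x13') alone gives x13 = 0.
(x33') alone gives x33 = 0.
(x32) alone gives x32 = 1.
(x12') alone gives x12 = 0.
(x42') alone gives x42 = 0.
(x43) alone gives x43 = 1.
But (x43') is also a unit clause — contradiction.
Both values of x22 lead to a conflict.
Both values of x11 lead to a conflict.
No assignment satisfies every clause.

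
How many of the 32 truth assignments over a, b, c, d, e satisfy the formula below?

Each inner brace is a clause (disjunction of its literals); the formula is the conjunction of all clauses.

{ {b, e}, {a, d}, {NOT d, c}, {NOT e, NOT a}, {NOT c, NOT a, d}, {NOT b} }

There are 2^5 = 32 truth assignments over (a, b, c, d, e).
Split on e. With e = true, the clauses containing e are satisfied and NOT e drops from the rest; 1 of the 2^4 = 16 assignments to the other variables satisfy what remains.
With e = false, by the same count on the reduced clause set, 0 assignments work.
Total: 1 + 0 = 1.

1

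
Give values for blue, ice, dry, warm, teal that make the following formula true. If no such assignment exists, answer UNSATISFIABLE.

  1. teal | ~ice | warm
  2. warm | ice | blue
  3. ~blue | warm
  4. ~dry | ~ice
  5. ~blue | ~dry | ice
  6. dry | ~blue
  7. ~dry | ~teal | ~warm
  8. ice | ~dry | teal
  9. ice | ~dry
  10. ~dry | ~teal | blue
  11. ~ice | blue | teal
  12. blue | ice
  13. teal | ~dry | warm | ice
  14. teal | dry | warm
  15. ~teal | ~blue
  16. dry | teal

blue ↦ 0; ice ↦ 1; dry ↦ 0; warm ↦ 0; teal ↦ 1

Case blue = 0:
From the singleton clause (ice), ice = 1.
From the singleton clause (~dry), dry = 0.
From the singleton clause (teal), teal = 1.
All clauses hold; warm can take either value.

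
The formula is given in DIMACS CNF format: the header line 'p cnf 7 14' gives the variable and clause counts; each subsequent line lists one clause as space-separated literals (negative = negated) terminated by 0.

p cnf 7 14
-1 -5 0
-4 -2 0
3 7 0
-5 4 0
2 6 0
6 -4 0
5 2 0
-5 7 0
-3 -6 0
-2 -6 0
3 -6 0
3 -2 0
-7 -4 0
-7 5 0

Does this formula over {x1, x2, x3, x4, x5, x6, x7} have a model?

Yes, satisfiable

Branch on x1: set x1 = False.
Branch on x4: set x4 = False.
From the singleton clause (¬x5), x5 = False.
From the singleton clause (x2), x2 = True.
From the singleton clause (¬x6), x6 = False.
From the singleton clause (x3), x3 = True.
From the singleton clause (¬x7), x7 = False.
Every clause now holds.
A satisfying assignment: x1 ↦ False,  x2 ↦ True,  x3 ↦ True,  x4 ↦ False,  x5 ↦ False,  x6 ↦ False,  x7 ↦ False.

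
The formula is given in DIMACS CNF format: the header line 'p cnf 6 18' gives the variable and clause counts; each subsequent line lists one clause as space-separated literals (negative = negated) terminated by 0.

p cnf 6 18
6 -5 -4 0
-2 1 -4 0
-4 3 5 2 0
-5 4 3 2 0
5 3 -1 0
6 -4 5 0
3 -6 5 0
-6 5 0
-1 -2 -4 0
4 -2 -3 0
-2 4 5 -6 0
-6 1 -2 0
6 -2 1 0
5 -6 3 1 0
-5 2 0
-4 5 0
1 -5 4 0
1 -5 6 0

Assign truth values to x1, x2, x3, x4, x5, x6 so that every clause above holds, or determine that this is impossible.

Case x6 = True:
From the singleton clause (x5), x5 = True.
From the singleton clause (x2), x2 = True.
From the singleton clause (x1), x1 = True.
From the singleton clause (¬x4), x4 = False.
From the singleton clause (¬x3), x3 = False.
All clauses are satisfied.

x1: True, x2: True, x3: False, x4: False, x5: True, x6: True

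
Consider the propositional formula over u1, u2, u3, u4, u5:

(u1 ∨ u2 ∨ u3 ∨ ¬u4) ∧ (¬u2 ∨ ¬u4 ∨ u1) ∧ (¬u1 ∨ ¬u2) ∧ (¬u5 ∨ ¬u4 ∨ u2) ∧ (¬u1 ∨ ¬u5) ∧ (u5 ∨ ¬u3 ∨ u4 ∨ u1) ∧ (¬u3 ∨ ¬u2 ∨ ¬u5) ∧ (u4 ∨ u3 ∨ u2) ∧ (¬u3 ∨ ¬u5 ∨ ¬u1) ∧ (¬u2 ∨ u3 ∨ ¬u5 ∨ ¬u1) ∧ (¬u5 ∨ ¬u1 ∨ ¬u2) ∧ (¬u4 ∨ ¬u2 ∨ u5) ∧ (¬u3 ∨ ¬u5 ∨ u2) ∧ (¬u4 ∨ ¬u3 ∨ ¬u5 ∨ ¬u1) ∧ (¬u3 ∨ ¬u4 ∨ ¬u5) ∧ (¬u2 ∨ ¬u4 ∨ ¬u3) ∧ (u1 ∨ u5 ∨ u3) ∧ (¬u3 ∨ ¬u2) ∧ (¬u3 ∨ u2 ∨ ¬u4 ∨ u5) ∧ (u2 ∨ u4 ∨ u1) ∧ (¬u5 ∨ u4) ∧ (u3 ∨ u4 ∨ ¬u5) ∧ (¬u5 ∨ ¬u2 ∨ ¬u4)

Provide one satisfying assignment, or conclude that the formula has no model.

u1=True; u2=False; u3=True; u4=False; u5=False

Case u1 = True:
From the singleton clause (¬u2), u2 = False.
From the singleton clause (¬u5), u5 = False.
Case u4 = False:
From the singleton clause (u3), u3 = True.
Every clause now holds.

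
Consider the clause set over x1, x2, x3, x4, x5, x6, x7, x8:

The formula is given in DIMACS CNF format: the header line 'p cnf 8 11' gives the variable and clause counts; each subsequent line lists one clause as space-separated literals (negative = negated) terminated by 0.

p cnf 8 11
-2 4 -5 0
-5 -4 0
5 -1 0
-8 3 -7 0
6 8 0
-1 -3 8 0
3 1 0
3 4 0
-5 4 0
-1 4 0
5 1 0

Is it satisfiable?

No

Case x5 = False:
The clause (¬x1) is unit, so x1 = False.
That conflicts with the unit clause (x1).
That branch fails; take x5 = True instead.
The clause (¬x4) is unit, so x4 = False.
That conflicts with the unit clause (x4).
Either choice for x5 ends in contradiction.
No assignment satisfies every clause.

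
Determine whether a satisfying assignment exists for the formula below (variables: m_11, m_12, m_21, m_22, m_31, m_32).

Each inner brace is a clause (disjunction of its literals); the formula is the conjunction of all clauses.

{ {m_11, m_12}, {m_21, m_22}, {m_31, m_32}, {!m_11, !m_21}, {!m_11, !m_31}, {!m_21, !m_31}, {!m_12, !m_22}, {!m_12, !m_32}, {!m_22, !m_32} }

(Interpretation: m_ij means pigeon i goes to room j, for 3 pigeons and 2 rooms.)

No

Try m_11 = true.
Unit clause (!m_21) forces m_21 = false.
Unit clause (m_22) forces m_22 = true.
Unit clause (!m_31) forces m_31 = false.
Unit clause (m_32) forces m_32 = true.
But (!m_32) is also a unit clause — contradiction.
So m_11 must be the other value — set m_11 = false.
Unit clause (m_12) forces m_12 = true.
Unit clause (!m_22) forces m_22 = false.
Unit clause (m_21) forces m_21 = true.
Unit clause (!m_31) forces m_31 = false.
Unit clause (m_32) forces m_32 = true.
But (!m_32) is also a unit clause — contradiction.
Both values of m_11 lead to a conflict.
No assignment satisfies every clause.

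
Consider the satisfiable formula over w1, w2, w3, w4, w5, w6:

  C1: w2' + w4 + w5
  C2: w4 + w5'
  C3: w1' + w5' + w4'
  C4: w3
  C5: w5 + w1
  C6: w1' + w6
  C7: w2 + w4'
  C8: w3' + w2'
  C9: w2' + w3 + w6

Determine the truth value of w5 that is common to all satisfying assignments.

Suppose w5 = 1.
The clause (w4) is unit, so w4 = 1.
The clause (w1') is unit, so w1 = 0.
The clause (w3) is unit, so w3 = 1.
The clause (w2) is unit, so w2 = 1.
Now (w2') is unsatisfied and unit — conflict.
So every satisfying assignment has w5 = False.

False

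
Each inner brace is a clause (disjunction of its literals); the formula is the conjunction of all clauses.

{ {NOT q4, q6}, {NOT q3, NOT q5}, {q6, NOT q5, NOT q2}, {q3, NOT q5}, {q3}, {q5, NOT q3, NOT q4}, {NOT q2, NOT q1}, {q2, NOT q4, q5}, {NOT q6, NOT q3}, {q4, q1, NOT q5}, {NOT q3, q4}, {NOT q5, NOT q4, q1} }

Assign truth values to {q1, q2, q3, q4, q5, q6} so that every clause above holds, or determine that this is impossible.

(q3) alone gives q3 = true.
(NOT q5) alone gives q5 = false.
(NOT q4) alone gives q4 = false.
But (q4) is also a unit clause — contradiction.

UNSATISFIABLE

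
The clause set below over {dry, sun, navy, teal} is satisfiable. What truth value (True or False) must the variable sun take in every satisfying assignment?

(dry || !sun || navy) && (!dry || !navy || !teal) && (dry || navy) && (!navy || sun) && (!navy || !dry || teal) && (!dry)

Suppose sun = false.
The clause (!navy) is unit, so navy = false.
The clause (dry) is unit, so dry = true.
But (!dry) is also a unit clause — contradiction.
So every satisfying assignment has sun = True.

True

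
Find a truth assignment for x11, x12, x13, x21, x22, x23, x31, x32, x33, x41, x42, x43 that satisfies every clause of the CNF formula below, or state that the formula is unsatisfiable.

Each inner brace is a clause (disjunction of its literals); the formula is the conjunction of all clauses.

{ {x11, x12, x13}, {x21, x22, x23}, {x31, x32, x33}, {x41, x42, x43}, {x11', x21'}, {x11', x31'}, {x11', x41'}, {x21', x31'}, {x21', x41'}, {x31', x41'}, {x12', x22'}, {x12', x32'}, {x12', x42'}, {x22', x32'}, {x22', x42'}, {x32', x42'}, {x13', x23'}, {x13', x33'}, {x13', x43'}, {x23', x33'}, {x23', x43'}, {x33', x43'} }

UNSATISFIABLE

Case x11 = 0:
Case x12 = 1:
(x22') alone gives x22 = 0.
(x32') alone gives x32 = 0.
(x42') alone gives x42 = 0.
Case x21 = 1:
(x31') alone gives x31 = 0.
(x33) alone gives x33 = 1.
(x41') alone gives x41 = 0.
(x43) alone gives x43 = 1.
But (x43') is also a unit clause — contradiction.
That branch fails; take x21 = 0 instead.
(x23) alone gives x23 = 1.
(x13') alone gives x13 = 0.
(x33') alone gives x33 = 0.
(x31) alone gives x31 = 1.
(x41') alone gives x41 = 0.
(x43) alone gives x43 = 1.
But (x43') is also a unit clause — contradiction.
Both values of x21 lead to a conflict.
That branch fails; take x12 = 0 instead.
(x13) alone gives x13 = 1.
(x23') alone gives x23 = 0.
(x33') alone gives x33 = 0.
(x43') alone gives x43 = 0.
Case x21 = 1:
(x31') alone gives x31 = 0.
(x32) alone gives x32 = 1.
(x41') alone gives x41 = 0.
(x42) alone gives x42 = 1.
But (x42') is also a unit clause — contradiction.
That branch fails; take x21 = 0 instead.
(x22) alone gives x22 = 1.
(x32') alone gives x32 = 0.
(x31) alone gives x31 = 1.
(x41') alone gives x41 = 0.
(x42) alone gives x42 = 1.
But (x42') is also a unit clause — contradiction.
Both values of x21 lead to a conflict.
Both values of x12 lead to a conflict.
That branch fails; take x11 = 1 instead.
(x21') alone gives x21 = 0.
(x31') alone gives x31 = 0.
(x41') alone gives x41 = 0.
Case x22 = 1:
(x12') alone gives x12 = 0.
(x32') alone gives x32 = 0.
(x33) alone gives x33 = 1.
(x42') alone gives x42 = 0.
(x43) alone gives x43 = 1.
But (x43') is also a unit clause — contradiction.
That branch fails; take x22 = 0 instead.
(x23) alone gives x23 = 1.
(x13') alone gives x13 = 0.
(x33') alone gives x33 = 0.
(x32) alone gives x32 = 1.
(x12') alone gives x12 = 0.
(x42') alone gives x42 = 0.
(x43) alone gives x43 = 1.
But (x43') is also a unit clause — contradiction.
Both values of x22 lead to a conflict.
Both values of x11 lead to a conflict.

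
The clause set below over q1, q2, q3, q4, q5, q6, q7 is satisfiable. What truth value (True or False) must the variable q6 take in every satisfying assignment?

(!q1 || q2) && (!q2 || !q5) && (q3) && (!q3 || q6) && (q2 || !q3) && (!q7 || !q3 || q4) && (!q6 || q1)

True

Suppose q6 = false.
Unit clause (q3) forces q3 = true.
But (!q3) is also a unit clause — contradiction.
So every satisfying assignment has q6 = True.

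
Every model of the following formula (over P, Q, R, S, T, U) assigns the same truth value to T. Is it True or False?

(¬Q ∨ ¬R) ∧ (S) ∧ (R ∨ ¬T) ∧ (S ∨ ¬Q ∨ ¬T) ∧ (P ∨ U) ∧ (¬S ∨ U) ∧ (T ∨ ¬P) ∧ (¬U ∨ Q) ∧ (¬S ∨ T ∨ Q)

Suppose T = True.
The clause (S) is unit, so S = True.
The clause (R) is unit, so R = True.
The clause (¬Q) is unit, so Q = False.
The clause (U) is unit, so U = True.
Now (¬U) is unsatisfied and unit — conflict.
So every satisfying assignment has T = False.

False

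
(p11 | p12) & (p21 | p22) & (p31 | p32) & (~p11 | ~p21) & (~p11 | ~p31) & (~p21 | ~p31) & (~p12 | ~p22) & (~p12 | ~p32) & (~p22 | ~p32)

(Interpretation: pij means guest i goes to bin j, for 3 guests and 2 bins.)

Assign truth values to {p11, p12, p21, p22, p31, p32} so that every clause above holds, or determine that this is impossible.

UNSATISFIABLE

Branch on p11: set p11 = 1.
(~p21) alone gives p21 = 0.
(p22) alone gives p22 = 1.
(~p31) alone gives p31 = 0.
(p32) alone gives p32 = 1.
But (~p32) is also a unit clause — contradiction.
So p11 must be the other value — set p11 = 0.
(p12) alone gives p12 = 1.
(~p22) alone gives p22 = 0.
(p21) alone gives p21 = 1.
(~p31) alone gives p31 = 0.
(p32) alone gives p32 = 1.
But (~p32) is also a unit clause — contradiction.
Both values of p11 lead to a conflict.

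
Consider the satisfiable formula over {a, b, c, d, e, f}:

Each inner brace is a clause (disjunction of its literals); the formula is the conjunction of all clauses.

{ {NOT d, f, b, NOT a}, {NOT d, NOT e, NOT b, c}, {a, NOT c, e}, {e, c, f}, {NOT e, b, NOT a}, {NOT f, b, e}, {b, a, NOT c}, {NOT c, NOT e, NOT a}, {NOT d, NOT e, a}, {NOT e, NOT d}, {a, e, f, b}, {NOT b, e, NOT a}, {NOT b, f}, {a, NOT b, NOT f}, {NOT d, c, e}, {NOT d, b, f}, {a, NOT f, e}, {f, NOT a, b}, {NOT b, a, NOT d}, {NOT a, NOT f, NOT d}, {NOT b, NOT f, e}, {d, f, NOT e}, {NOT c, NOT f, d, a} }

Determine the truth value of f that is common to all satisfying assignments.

Suppose f = false.
(NOT b) alone gives b = false.
(NOT d) alone gives d = false.
(NOT a) alone gives a = false.
(NOT c) alone gives c = false.
(e) alone gives e = true.
But (NOT e) is also a unit clause — contradiction.
So every satisfying assignment has f = True.

True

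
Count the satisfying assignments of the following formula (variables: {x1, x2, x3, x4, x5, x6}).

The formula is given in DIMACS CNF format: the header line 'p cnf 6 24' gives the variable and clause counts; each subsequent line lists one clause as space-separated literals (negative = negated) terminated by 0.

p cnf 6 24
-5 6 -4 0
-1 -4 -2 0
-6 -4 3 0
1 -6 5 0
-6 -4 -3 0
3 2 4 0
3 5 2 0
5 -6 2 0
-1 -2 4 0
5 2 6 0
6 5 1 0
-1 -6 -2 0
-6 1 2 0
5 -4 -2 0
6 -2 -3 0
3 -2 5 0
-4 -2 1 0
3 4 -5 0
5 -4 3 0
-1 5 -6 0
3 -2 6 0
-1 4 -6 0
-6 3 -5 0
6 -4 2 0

3

There are 2^6 = 64 truth assignments over (x1, x2, x3, x4, x5, x6).
Split on x6. With x6 = True, the clauses containing x6 are satisfied and ¬x6 drops from the rest; 1 of the 2^5 = 32 assignments to the other variables satisfy what remains.
With x6 = False, by the same count on the reduced clause set, 2 assignments work.
Total: 1 + 2 = 3.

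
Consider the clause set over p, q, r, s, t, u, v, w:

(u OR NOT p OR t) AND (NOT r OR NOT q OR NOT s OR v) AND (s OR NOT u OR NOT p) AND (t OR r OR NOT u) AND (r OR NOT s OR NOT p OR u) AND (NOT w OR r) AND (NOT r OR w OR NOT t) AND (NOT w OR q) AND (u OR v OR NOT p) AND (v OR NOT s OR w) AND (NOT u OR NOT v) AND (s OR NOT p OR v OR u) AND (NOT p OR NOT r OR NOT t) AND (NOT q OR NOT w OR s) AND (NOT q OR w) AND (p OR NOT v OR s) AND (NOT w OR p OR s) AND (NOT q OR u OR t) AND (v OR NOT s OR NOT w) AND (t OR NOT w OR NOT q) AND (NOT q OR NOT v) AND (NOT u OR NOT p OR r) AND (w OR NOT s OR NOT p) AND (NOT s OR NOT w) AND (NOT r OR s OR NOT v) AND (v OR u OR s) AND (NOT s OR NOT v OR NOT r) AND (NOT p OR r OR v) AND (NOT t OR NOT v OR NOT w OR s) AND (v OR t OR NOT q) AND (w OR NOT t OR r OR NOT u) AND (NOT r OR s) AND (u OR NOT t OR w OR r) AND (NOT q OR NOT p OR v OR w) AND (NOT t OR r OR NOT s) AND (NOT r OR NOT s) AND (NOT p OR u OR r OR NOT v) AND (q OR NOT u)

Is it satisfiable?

Satisfiable

Case w = false:
(NOT q) alone gives q = false.
(NOT u) alone gives u = false.
Case p = false:
Case r = false:
(NOT t) alone gives t = false.
Case v = true:
(s) alone gives s = true.
This assignment satisfies each clause.
A satisfying assignment: p ↦ false,  q ↦ false,  r ↦ false,  s ↦ true,  t ↦ false,  u ↦ false,  v ↦ true,  w ↦ false.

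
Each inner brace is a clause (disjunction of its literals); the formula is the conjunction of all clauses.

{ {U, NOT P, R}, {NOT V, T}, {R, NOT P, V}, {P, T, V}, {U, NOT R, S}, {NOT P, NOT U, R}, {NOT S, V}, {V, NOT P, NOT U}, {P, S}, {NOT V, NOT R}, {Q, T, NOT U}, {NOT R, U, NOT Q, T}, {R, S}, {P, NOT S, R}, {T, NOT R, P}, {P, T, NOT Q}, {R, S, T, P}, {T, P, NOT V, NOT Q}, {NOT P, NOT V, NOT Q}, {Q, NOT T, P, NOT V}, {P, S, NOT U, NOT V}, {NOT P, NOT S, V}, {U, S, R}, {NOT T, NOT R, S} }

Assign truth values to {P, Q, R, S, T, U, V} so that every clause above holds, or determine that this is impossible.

UNSATISFIABLE

Case V = false:
The clause (NOT S) is unit, so S = false.
The clause (P) is unit, so P = true.
The clause (R) is unit, so R = true.
The clause (U) is unit, so U = true.
Now (NOT U) is unsatisfied and unit — conflict.
That branch fails; take V = true instead.
The clause (T) is unit, so T = true.
The clause (NOT R) is unit, so R = false.
The clause (S) is unit, so S = true.
The clause (P) is unit, so P = true.
The clause (U) is unit, so U = true.
Now (NOT U) is unsatisfied and unit — conflict.
Neither V = true nor V = false works.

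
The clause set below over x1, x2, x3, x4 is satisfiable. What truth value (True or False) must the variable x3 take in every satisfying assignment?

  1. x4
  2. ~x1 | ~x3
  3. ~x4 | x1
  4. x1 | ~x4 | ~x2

Suppose x3 = 1.
The clause (x4) is unit, so x4 = 1.
The clause (~x1) is unit, so x1 = 0.
That conflicts with the unit clause (x1).
So every satisfying assignment has x3 = False.

False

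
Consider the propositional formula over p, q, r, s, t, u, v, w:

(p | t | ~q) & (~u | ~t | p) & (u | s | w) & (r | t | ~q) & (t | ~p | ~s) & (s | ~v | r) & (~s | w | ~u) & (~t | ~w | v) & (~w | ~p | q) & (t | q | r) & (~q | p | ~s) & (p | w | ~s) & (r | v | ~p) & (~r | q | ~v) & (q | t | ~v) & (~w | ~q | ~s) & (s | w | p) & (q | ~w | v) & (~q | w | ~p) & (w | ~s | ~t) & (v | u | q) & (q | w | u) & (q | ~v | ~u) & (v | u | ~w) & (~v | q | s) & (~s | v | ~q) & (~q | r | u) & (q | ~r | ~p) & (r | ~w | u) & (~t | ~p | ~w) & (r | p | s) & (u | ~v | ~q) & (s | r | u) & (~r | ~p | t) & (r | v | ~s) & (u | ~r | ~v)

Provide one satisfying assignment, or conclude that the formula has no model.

UNSATISFIABLE

Try p = 1.
Try t = 1.
The clause (~w) is unit, so w = 0.
The clause (~q) is unit, so q = 0.
The clause (~s) is unit, so s = 0.
The clause (u) is unit, so u = 1.
The clause (~v) is unit, so v = 0.
The clause (r) is unit, so r = 1.
But (~r) is also a unit clause — contradiction.
Undo t and try t = 0.
The clause (~s) is unit, so s = 0.
The clause (~r) is unit, so r = 0.
The clause (~q) is unit, so q = 0.
But (q) is also a unit clause — contradiction.
Either choice for t ends in contradiction.
Undo p and try p = 0.
Try t = 1.
The clause (~u) is unit, so u = 0.
Try s = 1.
The clause (~q) is unit, so q = 0.
The clause (w) is unit, so w = 1.
The clause (v) is unit, so v = 1.
The clause (~r) is unit, so r = 0.
But (r) is also a unit clause — contradiction.
Undo s and try s = 0.
The clause (w) is unit, so w = 1.
The clause (v) is unit, so v = 1.
The clause (r) is unit, so r = 1.
But (~r) is also a unit clause — contradiction.
Either choice for s ends in contradiction.
Undo t and try t = 0.
The clause (~q) is unit, so q = 0.
The clause (r) is unit, so r = 1.
The clause (~v) is unit, so v = 0.
The clause (~w) is unit, so w = 0.
The clause (~s) is unit, so s = 0.
But (s) is also a unit clause — contradiction.
Either choice for t ends in contradiction.
Either choice for p ends in contradiction.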